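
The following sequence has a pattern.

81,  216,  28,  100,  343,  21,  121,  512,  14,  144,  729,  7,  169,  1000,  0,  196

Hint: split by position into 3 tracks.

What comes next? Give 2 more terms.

1331, -7

Taking every 3rd term gives 3 separate tracks.
Subsequence A is 81, 100, 121, 144, 169, 196, which is perfect squares starting at 9².
Subsequence B is 216, 343, 512, 729, 1000, which is consecutive cubes n³ from n = 6.
Subsequence C is 28, 21, 14, 7, 0, which is arithmetic with common difference −7.
Term 17 comes from subsequence B (its 6th entry): 1331.
Position 18 → subsequence C, term 6 = -7.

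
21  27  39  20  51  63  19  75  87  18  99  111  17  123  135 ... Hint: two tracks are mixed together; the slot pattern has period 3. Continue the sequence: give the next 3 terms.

16, 147, 159

Positions follow the repeating pattern ABB; grouping by letter gives 2 tracks.
Stream A is 21, 20, 19, 18, 17, which is arithmetic, step −1.
Stream B is 27, 39, 51, 63, 75, 87, 99, 111, 123, 135, which is arithmetic, step +12.
Position 16 → stream A, term 6 = 16.
The 17th slot belongs to stream B; its 11th term is 147.
Position 18 → stream B, term 12 = 159.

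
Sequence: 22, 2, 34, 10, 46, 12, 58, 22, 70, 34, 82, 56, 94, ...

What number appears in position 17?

Split by position mod 2 into 2 tracks.
Track A is 22, 34, 46, 58, 70, 82, 94, which is linear: a_n = 10 + 12·n.
Track B is 2, 10, 12, 22, 34, 56, which is each term equals the sum of the previous two.
Term 17 comes from track A (its 9th entry): 118.

118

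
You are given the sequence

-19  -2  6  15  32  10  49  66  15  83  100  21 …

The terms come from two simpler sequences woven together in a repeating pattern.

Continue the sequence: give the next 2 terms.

The slot pattern repeats as AAB (period 3), so there are 2 interleaved tracks.
Stream A: -19, -2, 15, 32, 49, 66, 83, 100 (arithmetic, step +17).
Stream B: 6, 10, 15, 21 (the triangular numbers T_3, T_4, …).
Position 13 falls in stream A as its term 9, giving 117.
Position 14 falls in stream A as its term 10, giving 134.

117, 134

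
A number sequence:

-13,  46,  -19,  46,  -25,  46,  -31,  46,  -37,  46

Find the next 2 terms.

Positions 1, 3, 5, … form one subsequence and positions 2, 4, 6, … form another.
Track A = -13, -19, -25, -31, -37: arithmetic, step −6.
Track B = 46, 46, 46, 46, 46: always 46.
The 11th slot belongs to track A; its 6th term is -43.
Position 12 falls in track B as its term 6, giving 46.

-43, 46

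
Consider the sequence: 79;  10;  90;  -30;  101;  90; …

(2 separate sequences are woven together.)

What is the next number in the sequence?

The terms cycle through 2 interleaved subsequences.
Stream A: 79, 90, 101 — arithmetic, step +11.
Stream B: 10, -30, 90 — geometric with ratio -3.
Position 7 → stream A, term 4 = 112.

112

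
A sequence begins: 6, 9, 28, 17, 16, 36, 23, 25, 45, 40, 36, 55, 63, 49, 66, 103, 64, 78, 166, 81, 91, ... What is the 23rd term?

100

Taking every 3rd term gives 3 separate tracks.
Track A: 6, 17, 23, 40, 63, 103, 166. Fibonacci-style (each term is the sum of the two before it).
Track B: 9, 16, 25, 36, 49, 64, 81. Perfect squares starting at 3².
Track C: 28, 36, 45, 55, 66, 78, 91. Triangular numbers n(n+1)/2 for n = 7, 8, ….
The 23rd slot belongs to track B; its 8th term is 100.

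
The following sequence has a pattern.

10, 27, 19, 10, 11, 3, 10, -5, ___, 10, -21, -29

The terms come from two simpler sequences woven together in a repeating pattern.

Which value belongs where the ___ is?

-13

Reading positions in blocks of 3 reveals the pattern ABB — 2 tracks woven together.
Subsequence A is 10, 10, 10, 10, which is constant 10.
Subsequence B is 27, 19, 11, 3, -5, ?, -21, -29, which is subtracting 8 each time.
So the missing entry in subsequence B is -13.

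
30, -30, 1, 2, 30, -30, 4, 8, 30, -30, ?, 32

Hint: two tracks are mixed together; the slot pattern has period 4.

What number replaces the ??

16

Reading positions in blocks of 4 reveals the pattern AABB — 2 tracks woven together.
Stream A: 30, -30, 30, -30, 30, -30 (the oscillation 30·(−1)^(n+1)).
Stream B: 1, 2, 4, 8, ?, 32 (successive powers of 2).
Stream B's pattern makes the blank 16.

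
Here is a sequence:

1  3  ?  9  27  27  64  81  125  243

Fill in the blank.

8

Taking every 2nd term gives 2 separate tracks.
Track A = 1, ?, 27, 64, 125: the cubes 1³, 2³, 3³, ….
Track B = 3, 9, 27, 81, 243: powers 3^1, 3^2, 3^3, ….
The gap is track A's term 2; the rule gives 8.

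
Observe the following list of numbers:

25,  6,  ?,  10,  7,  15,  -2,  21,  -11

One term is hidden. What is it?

16

Odd-indexed and even-indexed terms follow separate rules.
Track A is 25, ?, 7, -2, -11, which is subtracting 9 each time.
Track B is 6, 10, 15, 21, which is triangular numbers starting at T_3.
The gap is track A's term 2; the rule gives 16.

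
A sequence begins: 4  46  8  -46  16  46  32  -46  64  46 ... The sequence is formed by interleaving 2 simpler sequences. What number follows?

Split by position mod 2 into 2 tracks.
Track A: 4, 8, 16, 32, 64 (powers of 2).
Track B: 46, -46, 46, -46, 46 (the oscillation 46·(−1)^(n+1)).
Position 11 falls in track A as its term 6, giving 128.

128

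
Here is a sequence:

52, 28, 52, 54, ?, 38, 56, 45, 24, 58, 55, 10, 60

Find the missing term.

36

Read the sequence 3 terms at a time; column i is its own pattern.
Subsequence A: 52, 54, 56, 58, 60 (arithmetic, step +2).
Subsequence B: 28, ?, 45, 55 (the triangular numbers T_7, T_8, …).
Subsequence C: 52, 38, 24, 10 (linear: a_n = 66 − 14·n).
Subsequence B's pattern makes the blank 36.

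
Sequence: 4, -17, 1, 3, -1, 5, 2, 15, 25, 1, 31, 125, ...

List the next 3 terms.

0, 47, 625

Read the sequence 3 terms at a time; column i is its own pattern.
Subsequence A is 4, 3, 2, 1, which is arithmetic, step −1.
Subsequence B is -17, -1, 15, 31, which is arithmetic with common difference +16.
Subsequence C is 1, 5, 25, 125, which is a geometric progression (common ratio 5).
Term 13 comes from subsequence A (its 5th entry): 0.
Position 14 falls in subsequence B as its term 5, giving 47.
Position 15 → subsequence C, term 5 = 625.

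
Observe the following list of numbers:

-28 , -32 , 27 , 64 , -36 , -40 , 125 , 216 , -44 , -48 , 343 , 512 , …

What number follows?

Reading positions in blocks of 4 reveals the pattern AABB — 2 tracks woven together.
Track A = -28, -32, -36, -40, -44, -48: arithmetic with common difference −4.
Track B = 27, 64, 125, 216, 343, 512: consecutive cubes n³ from n = 3.
Term 13 comes from track A (its 7th entry): -52.

-52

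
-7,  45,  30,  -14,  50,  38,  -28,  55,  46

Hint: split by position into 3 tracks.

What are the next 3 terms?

Taking every 3rd term gives 3 separate tracks.
Track A = -7, -14, -28: a geometric progression (common ratio 2).
Track B = 45, 50, 55: arithmetic with common difference +5.
Track C = 30, 38, 46: adding 8 each time.
Term 10 comes from track A (its 4th entry): -56.
Term 11 comes from track B (its 4th entry): 60.
The 12th slot belongs to track C; its 4th term is 54.

-56, 60, 54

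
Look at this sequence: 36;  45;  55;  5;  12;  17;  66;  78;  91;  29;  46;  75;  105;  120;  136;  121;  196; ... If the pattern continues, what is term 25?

Reading positions in blocks of 6 reveals the pattern AAABBB — 2 tracks woven together.
Stream A = 36, 45, 55, 66, 78, 91, 105, 120, 136: triangular numbers starting at T_8.
Stream B = 5, 12, 17, 29, 46, 75, 121, 196: each term equals the sum of the previous two.
Position 25 falls in stream A as its term 13, giving 210.

210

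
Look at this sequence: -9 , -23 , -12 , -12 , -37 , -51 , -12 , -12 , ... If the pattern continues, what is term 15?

Reading positions in blocks of 4 reveals the pattern AABB — 2 tracks woven together.
Stream A is -9, -23, -37, -51, which is arithmetic with common difference −14.
Stream B is -12, -12, -12, -12, which is always -12.
Position 15 falls in stream B as its term 7, giving -12.

-12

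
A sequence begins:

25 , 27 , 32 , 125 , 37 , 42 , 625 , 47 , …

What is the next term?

52

Reading positions in blocks of 3 reveals the pattern ABB — 2 tracks woven together.
Subsequence A is 25, 125, 625, which is powers 5^2, 5^3, 5^4, ….
Subsequence B is 27, 32, 37, 42, 47, which is arithmetic with common difference +5.
Position 9 falls in subsequence B as its term 6, giving 52.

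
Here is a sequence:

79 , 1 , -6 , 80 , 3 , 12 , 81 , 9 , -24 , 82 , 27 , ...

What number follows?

Taking every 3rd term gives 3 separate tracks.
Stream A: 79, 80, 81, 82 (arithmetic with common difference +1).
Stream B: 1, 3, 9, 27 (successive powers of 3).
Stream C: -6, 12, -24 (multiplying by -2 each time).
Position 12 → stream C, term 4 = 48.

48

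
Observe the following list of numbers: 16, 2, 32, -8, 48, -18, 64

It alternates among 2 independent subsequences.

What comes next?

Odd-indexed and even-indexed terms follow separate rules.
Track A = 16, 32, 48, 64: arithmetic with common difference +16.
Track B = 2, -8, -18: arithmetic with common difference −10.
Position 8 falls in track B as its term 4, giving -28.

-28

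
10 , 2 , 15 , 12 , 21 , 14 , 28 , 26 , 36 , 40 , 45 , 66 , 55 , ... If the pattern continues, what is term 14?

106

Taking every 2nd term gives 2 separate tracks.
Track A: 10, 15, 21, 28, 36, 45, 55. Triangular numbers starting at T_4.
Track B: 2, 12, 14, 26, 40, 66. A Fibonacci-like recurrence a_n = a_{n-1} + a_{n-2}.
Position 14 falls in track B as its term 7, giving 106.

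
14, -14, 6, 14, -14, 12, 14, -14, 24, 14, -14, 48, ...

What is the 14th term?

Reading positions in blocks of 3 reveals the pattern AAB — 2 tracks woven together.
Track A: 14, -14, 14, -14, 14, -14, 14, -14 — oscillating between 14 and -14.
Track B: 6, 12, 24, 48 — multiplying by 2 each time.
Position 14 falls in track A as its term 10, giving -14.

-14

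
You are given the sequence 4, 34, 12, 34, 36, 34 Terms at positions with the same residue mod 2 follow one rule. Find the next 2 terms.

108, 34

Odd-indexed and even-indexed terms follow separate rules.
Track A is 4, 12, 36, which is geometric with ratio 3.
Track B is 34, 34, 34, which is the constant sequence 34.
The 7th slot belongs to track A; its 4th term is 108.
Position 8 → track B, term 4 = 34.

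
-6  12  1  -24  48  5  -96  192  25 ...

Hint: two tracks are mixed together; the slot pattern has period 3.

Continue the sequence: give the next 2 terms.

-384, 768

The slot pattern repeats as AAB (period 3), so there are 2 interleaved tracks.
Track A: -6, 12, -24, 48, -96, 192. Geometric, ×-2 each step.
Track B: 1, 5, 25. Powers of 5.
Position 10 falls in track A as its term 7, giving -384.
The 11th slot belongs to track A; its 8th term is 768.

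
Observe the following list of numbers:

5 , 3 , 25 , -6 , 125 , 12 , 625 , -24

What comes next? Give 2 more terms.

3125, 48

Positions 1, 3, 5, … form one subsequence and positions 2, 4, 6, … form another.
Track A = 5, 25, 125, 625: powers of 5.
Track B = 3, -6, 12, -24: geometric, ×-2 each step.
Position 9 → track A, term 5 = 3125.
Position 10 → track B, term 5 = 48.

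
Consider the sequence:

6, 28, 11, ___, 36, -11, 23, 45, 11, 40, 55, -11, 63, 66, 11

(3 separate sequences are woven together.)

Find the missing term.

Split by position mod 3: positions 1, 4, 7, … form one track, and each other residue class forms its own.
Track A: 6, ?, 23, 40, 63. Each term equals the sum of the previous two.
Track B: 28, 36, 45, 55, 66. Triangular numbers n(n+1)/2 for n = 7, 8, ….
Track C: 11, -11, 11, -11, 11. Oscillating between 11 and -11.
Track A's pattern makes the blank 17.

17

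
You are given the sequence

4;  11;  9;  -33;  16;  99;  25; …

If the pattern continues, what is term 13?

64

Positions 1, 3, 5, … form one subsequence and positions 2, 4, 6, … form another.
Stream A: 4, 9, 16, 25. Consecutive squares n² from n = 2.
Stream B: 11, -33, 99. A geometric progression (common ratio -3).
The 13th slot belongs to stream A; its 7th term is 64.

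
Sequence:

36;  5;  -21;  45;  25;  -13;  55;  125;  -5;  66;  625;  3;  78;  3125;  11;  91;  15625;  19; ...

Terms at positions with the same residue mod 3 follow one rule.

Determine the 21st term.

27

Split by position mod 3 into 3 tracks.
Subsequence A: 36, 45, 55, 66, 78, 91 — triangular numbers n(n+1)/2 for n = 8, 9, ….
Subsequence B: 5, 25, 125, 625, 3125, 15625 — successive powers of 5.
Subsequence C: -21, -13, -5, 3, 11, 19 — linear: a_n = -29 + 8·n.
Position 21 → subsequence C, term 7 = 27.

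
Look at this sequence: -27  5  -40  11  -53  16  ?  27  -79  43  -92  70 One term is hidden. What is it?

The terms cycle through 2 interleaved subsequences.
Stream A is -27, -40, -53, ?, -79, -92, which is arithmetic, step −13.
Stream B is 5, 11, 16, 27, 43, 70, which is each term equals the sum of the previous two.
So the missing entry in stream A is -66.

-66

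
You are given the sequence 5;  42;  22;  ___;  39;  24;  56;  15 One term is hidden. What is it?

The terms cycle through 2 interleaved subsequences.
Track A: 5, 22, 39, 56 — arithmetic, step +17.
Track B: 42, ?, 24, 15 — arithmetic with common difference −9.
So the missing entry in track B is 33.

33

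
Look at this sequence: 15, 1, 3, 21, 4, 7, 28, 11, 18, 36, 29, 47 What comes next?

The slot pattern repeats as ABB (period 3), so there are 2 interleaved tracks.
Stream A is 15, 21, 28, 36, which is triangular numbers starting at T_5.
Stream B is 1, 3, 4, 7, 11, 18, 29, 47, which is a Fibonacci-like recurrence a_n = a_{n-1} + a_{n-2}.
Position 13 → stream A, term 5 = 45.

45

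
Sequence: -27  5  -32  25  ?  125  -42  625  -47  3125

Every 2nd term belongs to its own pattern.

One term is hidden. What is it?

-37

Split by position mod 2 into 2 tracks.
Track A: -27, -32, ?, -42, -47. Arithmetic, step −5.
Track B: 5, 25, 125, 625, 3125. Powers 5^1, 5^2, 5^3, ….
The gap is track A's term 3; the rule gives -37.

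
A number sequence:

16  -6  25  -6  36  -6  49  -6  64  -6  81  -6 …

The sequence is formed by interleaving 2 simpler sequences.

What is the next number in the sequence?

The terms cycle through 2 interleaved subsequences.
Track A: 16, 25, 36, 49, 64, 81 (perfect squares starting at 4²).
Track B: -6, -6, -6, -6, -6, -6 (always -6).
The 13th slot belongs to track A; its 7th term is 100.

100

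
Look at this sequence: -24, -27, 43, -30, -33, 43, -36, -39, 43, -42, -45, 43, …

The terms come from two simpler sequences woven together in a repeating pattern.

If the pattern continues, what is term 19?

-60

Reading positions in blocks of 3 reveals the pattern AAB — 2 tracks woven together.
Track A is -24, -27, -30, -33, -36, -39, -42, -45, which is arithmetic, step −3.
Track B is 43, 43, 43, 43, which is always 43.
Position 19 → track A, term 13 = -60.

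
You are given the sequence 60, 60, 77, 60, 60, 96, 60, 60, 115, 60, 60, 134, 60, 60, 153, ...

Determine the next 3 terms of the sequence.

60, 60, 172

The slot pattern repeats as AAB (period 3), so there are 2 interleaved tracks.
Track A = 60, 60, 60, 60, 60, 60, 60, 60, 60, 60: always 60.
Track B = 77, 96, 115, 134, 153: arithmetic, step +19.
The 16th slot belongs to track A; its 11th term is 60.
Term 17 comes from track A (its 12th entry): 60.
Position 18 → track B, term 6 = 172.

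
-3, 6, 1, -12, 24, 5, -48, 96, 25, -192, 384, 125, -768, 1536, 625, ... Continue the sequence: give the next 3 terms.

-3072, 6144, 3125

Positions follow the repeating pattern AAB; grouping by letter gives 2 tracks.
Track A: -3, 6, -12, 24, -48, 96, -192, 384, -768, 1536 (a geometric progression (common ratio -2)).
Track B: 1, 5, 25, 125, 625 (powers 5^0, 5^1, 5^2, …).
The 16th slot belongs to track A; its 11th term is -3072.
The 17th slot belongs to track A; its 12th term is 6144.
Term 18 comes from track B (its 6th entry): 3125.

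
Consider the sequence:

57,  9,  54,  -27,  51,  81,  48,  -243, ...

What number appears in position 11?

42

The terms cycle through 2 interleaved subsequences.
Stream A is 57, 54, 51, 48, which is subtracting 3 each time.
Stream B is 9, -27, 81, -243, which is geometric, ×-3 each step.
Term 11 comes from stream A (its 6th entry): 42.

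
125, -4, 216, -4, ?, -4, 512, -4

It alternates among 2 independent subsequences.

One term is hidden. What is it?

343

Taking every 2nd term gives 2 separate tracks.
Stream A: 125, 216, ?, 512 (perfect cubes starting at 5³).
Stream B: -4, -4, -4, -4 (constant -4).
Filling stream A at index 3 by its rule yields 343.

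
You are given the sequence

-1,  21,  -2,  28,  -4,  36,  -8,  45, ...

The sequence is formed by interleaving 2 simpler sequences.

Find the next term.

The terms cycle through 2 interleaved subsequences.
Track A = -1, -2, -4, -8: geometric with ratio 2.
Track B = 21, 28, 36, 45: the triangular numbers T_6, T_7, ….
The 9th slot belongs to track A; its 5th term is -16.

-16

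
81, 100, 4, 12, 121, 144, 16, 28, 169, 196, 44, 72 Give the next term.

225

Positions follow the repeating pattern AABB; grouping by letter gives 2 tracks.
Track A is 81, 100, 121, 144, 169, 196, which is the squares 9², 10², 11², ….
Track B is 4, 12, 16, 28, 44, 72, which is each term equals the sum of the previous two.
Term 13 comes from track A (its 7th entry): 225.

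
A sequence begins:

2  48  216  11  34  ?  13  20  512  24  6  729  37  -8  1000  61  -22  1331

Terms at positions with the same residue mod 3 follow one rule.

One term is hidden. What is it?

The terms cycle through 3 interleaved subsequences.
Track A: 2, 11, 13, 24, 37, 61 (Fibonacci-style (each term is the sum of the two before it)).
Track B: 48, 34, 20, 6, -8, -22 (linear: a_n = 62 − 14·n).
Track C: 216, ?, 512, 729, 1000, 1331 (the cubes 6³, 7³, 8³, …).
Track C's pattern makes the blank 343.

343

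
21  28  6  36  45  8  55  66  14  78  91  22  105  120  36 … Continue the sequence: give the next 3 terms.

136, 153, 58

Positions follow the repeating pattern AAB; grouping by letter gives 2 tracks.
Track A: 21, 28, 36, 45, 55, 66, 78, 91, 105, 120. The triangular numbers T_6, T_7, ….
Track B: 6, 8, 14, 22, 36. A Fibonacci-like recurrence a_n = a_{n-1} + a_{n-2}.
The 16th slot belongs to track A; its 11th term is 136.
Position 17 falls in track A as its term 12, giving 153.
The 18th slot belongs to track B; its 6th term is 58.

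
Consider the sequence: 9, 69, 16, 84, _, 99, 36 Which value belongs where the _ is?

Taking every 2nd term gives 2 separate tracks.
Track A: 9, 16, ?, 36 — consecutive squares n² from n = 3.
Track B: 69, 84, 99 — arithmetic, step +15.
Filling track A at index 3 by its rule yields 25.

25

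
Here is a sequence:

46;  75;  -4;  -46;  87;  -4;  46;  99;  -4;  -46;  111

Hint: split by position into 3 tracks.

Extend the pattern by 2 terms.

-4, 46

Split by position mod 3 into 3 tracks.
Track A is 46, -46, 46, -46, which is oscillating between 46 and -46.
Track B is 75, 87, 99, 111, which is adding 12 each time.
Track C is -4, -4, -4, which is the constant sequence -4.
The 12th slot belongs to track C; its 4th term is -4.
Position 13 → track A, term 5 = 46.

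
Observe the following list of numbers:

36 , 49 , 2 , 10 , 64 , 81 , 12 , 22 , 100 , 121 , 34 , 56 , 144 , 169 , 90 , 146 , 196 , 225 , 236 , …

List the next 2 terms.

382, 256

Reading positions in blocks of 4 reveals the pattern AABB — 2 tracks woven together.
Track A is 36, 49, 64, 81, 100, 121, 144, 169, 196, 225, which is the squares 6², 7², 8², ….
Track B is 2, 10, 12, 22, 34, 56, 90, 146, 236, which is a Fibonacci-like recurrence a_n = a_{n-1} + a_{n-2}.
Term 20 comes from track B (its 10th entry): 382.
The 21st slot belongs to track A; its 11th term is 256.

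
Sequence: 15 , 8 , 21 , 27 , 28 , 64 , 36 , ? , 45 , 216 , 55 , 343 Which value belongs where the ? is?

Split by position mod 2 into 2 tracks.
Track A = 15, 21, 28, 36, 45, 55: triangular numbers n(n+1)/2 for n = 5, 6, ….
Track B = 8, 27, 64, ?, 216, 343: the cubes 2³, 3³, 4³, ….
Track B's pattern makes the blank 125.

125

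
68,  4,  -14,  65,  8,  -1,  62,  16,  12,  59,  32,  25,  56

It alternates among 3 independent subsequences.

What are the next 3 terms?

64, 38, 53

Split by position mod 3: positions 1, 4, 7, … form one track, and each other residue class forms its own.
Track A: 68, 65, 62, 59, 56 (linear: a_n = 71 − 3·n).
Track B: 4, 8, 16, 32 (powers 2^2, 2^3, 2^4, …).
Track C: -14, -1, 12, 25 (arithmetic with common difference +13).
The 14th slot belongs to track B; its 5th term is 64.
The 15th slot belongs to track C; its 5th term is 38.
Position 16 falls in track A as its term 6, giving 53.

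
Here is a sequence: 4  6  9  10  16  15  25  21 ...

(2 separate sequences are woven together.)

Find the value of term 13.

Positions 1, 3, 5, … form one subsequence and positions 2, 4, 6, … form another.
Track A: 4, 9, 16, 25 — the squares 2², 3², 4², ….
Track B: 6, 10, 15, 21 — the triangular numbers T_3, T_4, ….
Position 13 falls in track A as its term 7, giving 64.

64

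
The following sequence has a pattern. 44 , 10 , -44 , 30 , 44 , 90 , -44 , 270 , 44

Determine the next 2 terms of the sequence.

810, -44

Split by position mod 2 into 2 tracks.
Track A: 44, -44, 44, -44, 44 (alternating ±44).
Track B: 10, 30, 90, 270 (geometric with ratio 3).
Position 10 → track B, term 5 = 810.
The 11th slot belongs to track A; its 6th term is -44.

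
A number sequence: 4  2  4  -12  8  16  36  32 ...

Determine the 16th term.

Reading positions in blocks of 3 reveals the pattern ABB — 2 tracks woven together.
Track A = 4, -12, 36: geometric, ×-3 each step.
Track B = 2, 4, 8, 16, 32: successive powers of 2.
The 16th slot belongs to track A; its 6th term is -972.

-972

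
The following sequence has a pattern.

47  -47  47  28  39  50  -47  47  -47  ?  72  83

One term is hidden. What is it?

61

The slot pattern repeats as AAABBB (period 6), so there are 2 interleaved tracks.
Track A: 47, -47, 47, -47, 47, -47 — the oscillation 47·(−1)^(n+1).
Track B: 28, 39, 50, ?, 72, 83 — adding 11 each time.
Filling track B at index 4 by its rule yields 61.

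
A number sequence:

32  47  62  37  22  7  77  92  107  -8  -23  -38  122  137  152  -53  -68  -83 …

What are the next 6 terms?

Positions follow the repeating pattern AAABBB; grouping by letter gives 2 tracks.
Track A = 32, 47, 62, 77, 92, 107, 122, 137, 152: linear: a_n = 17 + 15·n.
Track B = 37, 22, 7, -8, -23, -38, -53, -68, -83: subtracting 15 each time.
The 19th slot belongs to track A; its 10th term is 167.
Term 20 comes from track A (its 11th entry): 182.
The 21st slot belongs to track A; its 12th term is 197.
Term 22 comes from track B (its 10th entry): -98.
Term 23 comes from track B (its 11th entry): -113.
Term 24 comes from track B (its 12th entry): -128.

167, 182, 197, -98, -113, -128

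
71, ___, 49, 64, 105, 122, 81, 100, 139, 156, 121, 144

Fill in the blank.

Reading positions in blocks of 4 reveals the pattern AABB — 2 tracks woven together.
Subsequence A: 71, ?, 105, 122, 139, 156. Arithmetic with common difference +17.
Subsequence B: 49, 64, 81, 100, 121, 144. Consecutive squares n² from n = 7.
Subsequence A's pattern makes the blank 88.

88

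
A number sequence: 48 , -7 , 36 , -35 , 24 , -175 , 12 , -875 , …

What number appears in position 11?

-12

Positions 1, 3, 5, … form one subsequence and positions 2, 4, 6, … form another.
Stream A: 48, 36, 24, 12 — arithmetic with common difference −12.
Stream B: -7, -35, -175, -875 — multiplying by 5 each time.
Term 11 comes from stream A (its 6th entry): -12.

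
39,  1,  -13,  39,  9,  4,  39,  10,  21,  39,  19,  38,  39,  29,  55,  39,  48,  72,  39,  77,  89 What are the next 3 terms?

Split by position mod 3 into 3 tracks.
Subsequence A: 39, 39, 39, 39, 39, 39, 39 (constant 39).
Subsequence B: 1, 9, 10, 19, 29, 48, 77 (a Fibonacci-like recurrence a_n = a_{n-1} + a_{n-2}).
Subsequence C: -13, 4, 21, 38, 55, 72, 89 (adding 17 each time).
Position 22 → subsequence A, term 8 = 39.
The 23rd slot belongs to subsequence B; its 8th term is 125.
Position 24 falls in subsequence C as its term 8, giving 106.

39, 125, 106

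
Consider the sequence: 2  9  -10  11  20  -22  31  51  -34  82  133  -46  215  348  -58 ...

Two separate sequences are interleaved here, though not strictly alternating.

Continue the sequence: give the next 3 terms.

Positions follow the repeating pattern AAB; grouping by letter gives 2 tracks.
Track A: 2, 9, 11, 20, 31, 51, 82, 133, 215, 348 (each term equals the sum of the previous two).
Track B: -10, -22, -34, -46, -58 (arithmetic, step −12).
Term 16 comes from track A (its 11th entry): 563.
Position 17 falls in track A as its term 12, giving 911.
Position 18 → track B, term 6 = -70.

563, 911, -70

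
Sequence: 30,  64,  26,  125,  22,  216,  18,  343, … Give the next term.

14

Odd-indexed and even-indexed terms follow separate rules.
Track A: 30, 26, 22, 18. Linear: a_n = 34 − 4·n.
Track B: 64, 125, 216, 343. Consecutive cubes n³ from n = 4.
Position 9 → track A, term 5 = 14.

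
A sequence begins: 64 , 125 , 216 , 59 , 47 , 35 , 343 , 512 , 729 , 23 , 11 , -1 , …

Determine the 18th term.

The slot pattern repeats as AAABBB (period 6), so there are 2 interleaved tracks.
Track A: 64, 125, 216, 343, 512, 729. The cubes 4³, 5³, 6³, ….
Track B: 59, 47, 35, 23, 11, -1. Linear: a_n = 71 − 12·n.
Position 18 falls in track B as its term 9, giving -37.

-37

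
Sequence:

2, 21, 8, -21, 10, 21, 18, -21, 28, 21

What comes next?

Taking every 2nd term gives 2 separate tracks.
Subsequence A: 2, 8, 10, 18, 28. A Fibonacci-like recurrence a_n = a_{n-1} + a_{n-2}.
Subsequence B: 21, -21, 21, -21, 21. The oscillation 21·(−1)^(n+1).
The 11th slot belongs to subsequence A; its 6th term is 46.

46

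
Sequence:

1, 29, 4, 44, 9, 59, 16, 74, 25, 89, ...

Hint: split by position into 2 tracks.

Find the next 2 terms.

Odd-indexed and even-indexed terms follow separate rules.
Track A: 1, 4, 9, 16, 25 (perfect squares starting at 1²).
Track B: 29, 44, 59, 74, 89 (adding 15 each time).
Term 11 comes from track A (its 6th entry): 36.
Position 12 falls in track B as its term 6, giving 104.

36, 104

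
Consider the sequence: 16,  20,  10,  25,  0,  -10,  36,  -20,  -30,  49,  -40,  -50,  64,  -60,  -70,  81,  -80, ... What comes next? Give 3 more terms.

Positions follow the repeating pattern ABB; grouping by letter gives 2 tracks.
Stream A: 16, 25, 36, 49, 64, 81. The squares 4², 5², 6², ….
Stream B: 20, 10, 0, -10, -20, -30, -40, -50, -60, -70, -80. Arithmetic, step −10.
Position 18 falls in stream B as its term 12, giving -90.
The 19th slot belongs to stream A; its 7th term is 100.
The 20th slot belongs to stream B; its 13th term is -100.

-90, 100, -100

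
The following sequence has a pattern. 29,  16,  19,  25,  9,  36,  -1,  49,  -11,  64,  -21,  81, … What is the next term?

-31

Taking every 2nd term gives 2 separate tracks.
Subsequence A: 29, 19, 9, -1, -11, -21 (subtracting 10 each time).
Subsequence B: 16, 25, 36, 49, 64, 81 (the squares 4², 5², 6², …).
The 13th slot belongs to subsequence A; its 7th term is -31.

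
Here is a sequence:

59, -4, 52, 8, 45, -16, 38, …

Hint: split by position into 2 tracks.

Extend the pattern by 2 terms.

Odd-indexed and even-indexed terms follow separate rules.
Subsequence A: 59, 52, 45, 38 — linear: a_n = 66 − 7·n.
Subsequence B: -4, 8, -16 — multiplying by -2 each time.
The 8th slot belongs to subsequence B; its 4th term is 32.
The 9th slot belongs to subsequence A; its 5th term is 31.

32, 31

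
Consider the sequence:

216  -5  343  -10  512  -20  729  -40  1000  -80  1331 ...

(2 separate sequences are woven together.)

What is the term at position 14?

Positions 1, 3, 5, … form one subsequence and positions 2, 4, 6, … form another.
Stream A is 216, 343, 512, 729, 1000, 1331, which is consecutive cubes n³ from n = 6.
Stream B is -5, -10, -20, -40, -80, which is a geometric progression (common ratio 2).
The 14th slot belongs to stream B; its 7th term is -320.

-320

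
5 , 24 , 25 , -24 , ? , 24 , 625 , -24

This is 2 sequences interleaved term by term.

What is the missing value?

125

Taking every 2nd term gives 2 separate tracks.
Track A = 5, 25, ?, 625: powers of 5.
Track B = 24, -24, 24, -24: alternating ±24.
So the missing entry in track A is 125.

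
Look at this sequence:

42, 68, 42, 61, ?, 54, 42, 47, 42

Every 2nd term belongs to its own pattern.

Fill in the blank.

The terms cycle through 2 interleaved subsequences.
Subsequence A: 42, 42, ?, 42, 42 — constant 42.
Subsequence B: 68, 61, 54, 47 — subtracting 7 each time.
Subsequence A's pattern makes the blank 42.

42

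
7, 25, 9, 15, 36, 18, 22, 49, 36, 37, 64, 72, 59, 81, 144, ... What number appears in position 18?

Read the sequence 3 terms at a time; column i is its own pattern.
Track A: 7, 15, 22, 37, 59. Each term equals the sum of the previous two.
Track B: 25, 36, 49, 64, 81. Consecutive squares n² from n = 5.
Track C: 9, 18, 36, 72, 144. Multiplying by 2 each time.
Term 18 comes from track C (its 6th entry): 288.

288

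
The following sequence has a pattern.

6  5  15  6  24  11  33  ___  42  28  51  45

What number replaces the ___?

17

Split by position mod 2 into 2 tracks.
Track A: 6, 15, 24, 33, 42, 51. Linear: a_n = -3 + 9·n.
Track B: 5, 6, 11, ?, 28, 45. A Fibonacci-like recurrence a_n = a_{n-1} + a_{n-2}.
Track B's pattern makes the blank 17.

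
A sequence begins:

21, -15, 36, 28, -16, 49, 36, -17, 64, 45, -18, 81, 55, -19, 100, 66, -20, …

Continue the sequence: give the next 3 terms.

121, 78, -21

Read the sequence 3 terms at a time; column i is its own pattern.
Subsequence A: 21, 28, 36, 45, 55, 66. Triangular numbers starting at T_6.
Subsequence B: -15, -16, -17, -18, -19, -20. Arithmetic, step −1.
Subsequence C: 36, 49, 64, 81, 100. Perfect squares starting at 6².
Position 18 falls in subsequence C as its term 6, giving 121.
Position 19 falls in subsequence A as its term 7, giving 78.
Position 20 falls in subsequence B as its term 7, giving -21.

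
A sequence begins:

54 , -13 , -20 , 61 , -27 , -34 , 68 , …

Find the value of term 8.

The slot pattern repeats as ABB (period 3), so there are 2 interleaved tracks.
Stream A = 54, 61, 68: arithmetic with common difference +7.
Stream B = -13, -20, -27, -34: arithmetic with common difference −7.
Position 8 falls in stream B as its term 5, giving -41.

-41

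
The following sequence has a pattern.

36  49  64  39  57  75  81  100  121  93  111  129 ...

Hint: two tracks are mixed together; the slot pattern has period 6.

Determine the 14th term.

169

The slot pattern repeats as AAABBB (period 6), so there are 2 interleaved tracks.
Track A is 36, 49, 64, 81, 100, 121, which is the squares 6², 7², 8², ….
Track B is 39, 57, 75, 93, 111, 129, which is arithmetic with common difference +18.
Position 14 → track A, term 8 = 169.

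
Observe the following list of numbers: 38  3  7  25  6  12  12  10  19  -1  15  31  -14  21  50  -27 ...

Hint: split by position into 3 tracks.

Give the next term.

28

The terms cycle through 3 interleaved subsequences.
Track A is 38, 25, 12, -1, -14, -27, which is arithmetic with common difference −13.
Track B is 3, 6, 10, 15, 21, which is triangular numbers n(n+1)/2 for n = 2, 3, ….
Track C is 7, 12, 19, 31, 50, which is Fibonacci-style (each term is the sum of the two before it).
Position 17 falls in track B as its term 6, giving 28.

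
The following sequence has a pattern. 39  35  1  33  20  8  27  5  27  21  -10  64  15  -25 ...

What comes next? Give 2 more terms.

125, 9

Read the sequence 3 terms at a time; column i is its own pattern.
Subsequence A: 39, 33, 27, 21, 15. Linear: a_n = 45 − 6·n.
Subsequence B: 35, 20, 5, -10, -25. Subtracting 15 each time.
Subsequence C: 1, 8, 27, 64. Perfect cubes starting at 1³.
Position 15 falls in subsequence C as its term 5, giving 125.
Position 16 → subsequence A, term 6 = 9.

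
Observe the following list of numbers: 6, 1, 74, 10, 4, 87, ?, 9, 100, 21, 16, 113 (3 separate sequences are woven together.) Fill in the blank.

15

Split by position mod 3: positions 1, 4, 7, … form one track, and each other residue class forms its own.
Subsequence A: 6, 10, ?, 21 (triangular numbers starting at T_3).
Subsequence B: 1, 4, 9, 16 (the squares 1², 2², 3², …).
Subsequence C: 74, 87, 100, 113 (linear: a_n = 61 + 13·n).
Subsequence A's pattern makes the blank 15.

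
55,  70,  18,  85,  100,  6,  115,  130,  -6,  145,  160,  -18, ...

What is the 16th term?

The slot pattern repeats as AAB (period 3), so there are 2 interleaved tracks.
Track A is 55, 70, 85, 100, 115, 130, 145, 160, which is arithmetic with common difference +15.
Track B is 18, 6, -6, -18, which is subtracting 12 each time.
The 16th slot belongs to track A; its 11th term is 205.

205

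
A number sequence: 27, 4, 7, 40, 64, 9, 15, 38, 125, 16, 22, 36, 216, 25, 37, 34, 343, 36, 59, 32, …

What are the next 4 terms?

512, 49, 96, 30

Split by position mod 4: positions 1, 5, 9, … form one track, and each other residue class forms its own.
Subsequence A = 27, 64, 125, 216, 343: perfect cubes starting at 3³.
Subsequence B = 4, 9, 16, 25, 36: consecutive squares n² from n = 2.
Subsequence C = 7, 15, 22, 37, 59: each term equals the sum of the previous two.
Subsequence D = 40, 38, 36, 34, 32: arithmetic, step −2.
Position 21 falls in subsequence A as its term 6, giving 512.
Position 22 falls in subsequence B as its term 6, giving 49.
The 23rd slot belongs to subsequence C; its 6th term is 96.
The 24th slot belongs to subsequence D; its 6th term is 30.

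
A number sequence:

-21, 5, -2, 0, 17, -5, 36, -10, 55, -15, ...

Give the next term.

74

Odd-indexed and even-indexed terms follow separate rules.
Track A = -21, -2, 17, 36, 55: arithmetic, step +19.
Track B = 5, 0, -5, -10, -15: linear: a_n = 10 − 5·n.
Position 11 → track A, term 6 = 74.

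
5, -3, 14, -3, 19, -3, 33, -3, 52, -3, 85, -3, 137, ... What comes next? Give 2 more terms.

-3, 222

Split by position mod 2 into 2 tracks.
Stream A is 5, 14, 19, 33, 52, 85, 137, which is Fibonacci-style (each term is the sum of the two before it).
Stream B is -3, -3, -3, -3, -3, -3, which is constant -3.
Position 14 → stream B, term 7 = -3.
Term 15 comes from stream A (its 8th entry): 222.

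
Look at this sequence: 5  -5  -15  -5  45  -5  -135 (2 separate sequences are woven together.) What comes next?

Taking every 2nd term gives 2 separate tracks.
Stream A is 5, -15, 45, -135, which is geometric with ratio -3.
Stream B is -5, -5, -5, which is constant -5.
The 8th slot belongs to stream B; its 4th term is -5.

-5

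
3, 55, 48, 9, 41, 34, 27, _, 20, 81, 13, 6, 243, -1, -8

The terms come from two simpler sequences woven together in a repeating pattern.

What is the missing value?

Positions follow the repeating pattern ABB; grouping by letter gives 2 tracks.
Stream A: 3, 9, 27, 81, 243 — successive powers of 3.
Stream B: 55, 48, 41, 34, ?, 20, 13, 6, -1, -8 — linear: a_n = 62 − 7·n.
So the missing entry in stream B is 27.

27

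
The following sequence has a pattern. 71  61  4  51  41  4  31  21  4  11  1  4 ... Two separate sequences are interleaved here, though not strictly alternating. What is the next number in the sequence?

The slot pattern repeats as AAB (period 3), so there are 2 interleaved tracks.
Track A = 71, 61, 51, 41, 31, 21, 11, 1: arithmetic, step −10.
Track B = 4, 4, 4, 4: constant 4.
The 13th slot belongs to track A; its 9th term is -9.

-9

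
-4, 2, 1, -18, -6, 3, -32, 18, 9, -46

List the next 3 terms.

Read the sequence 3 terms at a time; column i is its own pattern.
Stream A: -4, -18, -32, -46 — linear: a_n = 10 − 14·n.
Stream B: 2, -6, 18 — geometric, ×-3 each step.
Stream C: 1, 3, 9 — powers of 3.
The 11th slot belongs to stream B; its 4th term is -54.
Term 12 comes from stream C (its 4th entry): 27.
Position 13 falls in stream A as its term 5, giving -60.

-54, 27, -60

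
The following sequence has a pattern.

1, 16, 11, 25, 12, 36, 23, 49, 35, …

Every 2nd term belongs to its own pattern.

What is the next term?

Odd-indexed and even-indexed terms follow separate rules.
Track A is 1, 11, 12, 23, 35, which is each term equals the sum of the previous two.
Track B is 16, 25, 36, 49, which is the squares 4², 5², 6², ….
The 10th slot belongs to track B; its 5th term is 64.

64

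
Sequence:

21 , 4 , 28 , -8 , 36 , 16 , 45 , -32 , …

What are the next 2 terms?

55, 64

Split by position mod 2 into 2 tracks.
Stream A = 21, 28, 36, 45: triangular numbers n(n+1)/2 for n = 6, 7, ….
Stream B = 4, -8, 16, -32: multiplying by -2 each time.
Term 9 comes from stream A (its 5th entry): 55.
Term 10 comes from stream B (its 5th entry): 64.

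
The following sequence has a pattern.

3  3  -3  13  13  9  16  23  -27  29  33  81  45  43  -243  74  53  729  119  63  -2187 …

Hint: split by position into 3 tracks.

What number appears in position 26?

Taking every 3rd term gives 3 separate tracks.
Subsequence A is 3, 13, 16, 29, 45, 74, 119, which is Fibonacci-style (each term is the sum of the two before it).
Subsequence B is 3, 13, 23, 33, 43, 53, 63, which is arithmetic, step +10.
Subsequence C is -3, 9, -27, 81, -243, 729, -2187, which is multiplying by -3 each time.
The 26th slot belongs to subsequence B; its 9th term is 83.

83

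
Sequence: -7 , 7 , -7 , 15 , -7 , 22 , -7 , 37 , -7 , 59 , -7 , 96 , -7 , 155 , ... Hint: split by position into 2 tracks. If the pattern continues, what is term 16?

Odd-indexed and even-indexed terms follow separate rules.
Track A = -7, -7, -7, -7, -7, -7, -7: always -7.
Track B = 7, 15, 22, 37, 59, 96, 155: each term equals the sum of the previous two.
The 16th slot belongs to track B; its 8th term is 251.

251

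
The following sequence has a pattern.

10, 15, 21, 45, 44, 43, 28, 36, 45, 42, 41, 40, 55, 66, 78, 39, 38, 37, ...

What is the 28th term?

33

The slot pattern repeats as AAABBB (period 6), so there are 2 interleaved tracks.
Stream A = 10, 15, 21, 28, 36, 45, 55, 66, 78: triangular numbers n(n+1)/2 for n = 4, 5, ….
Stream B = 45, 44, 43, 42, 41, 40, 39, 38, 37: arithmetic, step −1.
The 28th slot belongs to stream B; its 13th term is 33.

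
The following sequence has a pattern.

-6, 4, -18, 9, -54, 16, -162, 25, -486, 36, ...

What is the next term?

-1458

Odd-indexed and even-indexed terms follow separate rules.
Stream A: -6, -18, -54, -162, -486 (multiplying by 3 each time).
Stream B: 4, 9, 16, 25, 36 (consecutive squares n² from n = 2).
Term 11 comes from stream A (its 6th entry): -1458.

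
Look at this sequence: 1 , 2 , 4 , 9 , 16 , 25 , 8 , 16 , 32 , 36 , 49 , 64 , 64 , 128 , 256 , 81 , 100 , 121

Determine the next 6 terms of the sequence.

512, 1024, 2048, 144, 169, 196

Positions follow the repeating pattern AAABBB; grouping by letter gives 2 tracks.
Track A: 1, 2, 4, 8, 16, 32, 64, 128, 256. Successive powers of 2.
Track B: 9, 16, 25, 36, 49, 64, 81, 100, 121. Perfect squares starting at 3².
Position 19 → track A, term 10 = 512.
The 20th slot belongs to track A; its 11th term is 1024.
Position 21 falls in track A as its term 12, giving 2048.
The 22nd slot belongs to track B; its 10th term is 144.
The 23rd slot belongs to track B; its 11th term is 169.
Position 24 falls in track B as its term 12, giving 196.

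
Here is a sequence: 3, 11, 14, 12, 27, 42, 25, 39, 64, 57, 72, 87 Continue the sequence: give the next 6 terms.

103, 167, 270, 102, 117, 132

The slot pattern repeats as AAABBB (period 6), so there are 2 interleaved tracks.
Track A is 3, 11, 14, 25, 39, 64, which is a Fibonacci-like recurrence a_n = a_{n-1} + a_{n-2}.
Track B is 12, 27, 42, 57, 72, 87, which is adding 15 each time.
Term 13 comes from track A (its 7th entry): 103.
The 14th slot belongs to track A; its 8th term is 167.
Term 15 comes from track A (its 9th entry): 270.
The 16th slot belongs to track B; its 7th term is 102.
The 17th slot belongs to track B; its 8th term is 117.
Position 18 falls in track B as its term 9, giving 132.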